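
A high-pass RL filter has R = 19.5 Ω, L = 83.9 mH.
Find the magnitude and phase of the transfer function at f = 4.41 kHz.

Step 1 — Angular frequency: ω = 2π·4410 = 2.771e+04 rad/s.
Step 2 — Transfer function: H(jω) = jωL/(R + jωL).
Step 3 — Numerator jωL = j·2325; denominator R + jωL = 19.5 + j2325.
Step 4 — H = 0.9999 + j0.008387.
Step 5 — Magnitude: |H| = 1 (-0.0 dB); phase: φ = 0.5°.

|H| = 1 (-0.0 dB), φ = 0.5°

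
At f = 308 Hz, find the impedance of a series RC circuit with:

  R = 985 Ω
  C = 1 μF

Step 1 — Angular frequency: ω = 2π·f = 2π·308 = 1935 rad/s.
Step 2 — Component impedances:
  R: Z = R = 985 Ω
  C: Z = 1/(jωC) = -j/(ω·C) = 0 - j516.7 Ω
Step 3 — Series combination: Z_total = R + C = 985 - j516.7 Ω = 1112∠-27.7° Ω.

Z = 985 - j516.7 Ω = 1112∠-27.7° Ω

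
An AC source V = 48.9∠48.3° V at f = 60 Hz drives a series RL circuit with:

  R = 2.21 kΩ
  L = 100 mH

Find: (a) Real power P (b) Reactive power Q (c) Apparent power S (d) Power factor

Step 1 — Angular frequency: ω = 2π·f = 2π·60 = 377 rad/s.
Step 2 — Component impedances:
  R: Z = R = 2210 Ω
  L: Z = jωL = j·377·0.1 = 0 + j37.7 Ω
Step 3 — Series combination: Z_total = R + L = 2210 + j37.7 Ω = 2210∠1.0° Ω.
Step 4 — Source phasor: V = 48.9∠48.3° V = 32.53 + j36.51 V.
Step 5 — Current: I = V / Z = 0.015 + j0.01626 A = 0.02212∠47.3° A.
Step 6 — Complex power: S = V·I* = 1.082 + j0.01845 VA.
Step 7 — Real power: P = Re(S) = 1.082 W.
Step 8 — Reactive power: Q = Im(S) = 0.01845 VAR.
Step 9 — Apparent power: |S| = 1.082 VA.
Step 10 — Power factor: PF = P/|S| = 0.9999 (lagging).

(a) P = 1.082 W  (b) Q = 0.01845 VAR  (c) S = 1.082 VA  (d) PF = 0.9999 (lagging)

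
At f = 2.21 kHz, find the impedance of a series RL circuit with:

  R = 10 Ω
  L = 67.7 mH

Step 1 — Angular frequency: ω = 2π·f = 2π·2210 = 1.389e+04 rad/s.
Step 2 — Component impedances:
  R: Z = R = 10 Ω
  L: Z = jωL = j·1.389e+04·0.0677 = 0 + j940.1 Ω
Step 3 — Series combination: Z_total = R + L = 10 + j940.1 Ω = 940.1∠89.4° Ω.

Z = 10 + j940.1 Ω = 940.1∠89.4° Ω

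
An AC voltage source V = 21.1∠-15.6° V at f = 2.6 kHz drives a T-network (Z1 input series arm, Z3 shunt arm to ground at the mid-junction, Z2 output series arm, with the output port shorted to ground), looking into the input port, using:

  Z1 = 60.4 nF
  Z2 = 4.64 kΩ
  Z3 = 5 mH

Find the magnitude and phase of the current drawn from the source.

Step 1 — Angular frequency: ω = 2π·f = 2π·2600 = 1.634e+04 rad/s.
Step 2 — Component impedances:
  Z1: Z = 1/(jωC) = -j/(ω·C) = 0 - j1013 Ω
  Z2: Z = R = 4640 Ω
  Z3: Z = jωL = j·1.634e+04·0.005 = 0 + j81.68 Ω
Step 3 — With the output port shorted to ground, the output series arm Z2 runs from the junction to ground; the shunt arm Z3 also runs from the junction to ground. They appear in parallel: Z3 || Z2 = 1.437 + j81.66 Ω.
Step 4 — Series with input arm Z1: Z_in = Z1 + (Z3 || Z2) = 1.437 - j931.8 Ω = 931.8∠-89.9° Ω.
Step 5 — Source phasor: V = 21.1∠-15.6° V = 20.32 - j5.674 V.
Step 6 — Ohm's law: I = V / Z_total = (20.32 - j5.674) / (1.437 - j931.8) = 0.006123 + j0.0218 A.
Step 7 — Convert to polar: |I| = 0.02264 A, ∠I = 74.3°.

I = 0.02264∠74.3° A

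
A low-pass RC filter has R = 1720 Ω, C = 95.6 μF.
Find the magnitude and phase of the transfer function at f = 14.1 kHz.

Step 1 — Angular frequency: ω = 2π·1.41e+04 = 8.859e+04 rad/s.
Step 2 — Transfer function: H(jω) = 1/(1 + jωRC).
Step 3 — Denominator: 1 + jωRC = 1 + j·8.859e+04·1720·9.56e-05 = 1 + j1.457e+04.
Step 4 — H = 4.712e-09 - j6.865e-05.
Step 5 — Magnitude: |H| = 6.865e-05 (-83.3 dB); phase: φ = -90.0°.

|H| = 6.865e-05 (-83.3 dB), φ = -90.0°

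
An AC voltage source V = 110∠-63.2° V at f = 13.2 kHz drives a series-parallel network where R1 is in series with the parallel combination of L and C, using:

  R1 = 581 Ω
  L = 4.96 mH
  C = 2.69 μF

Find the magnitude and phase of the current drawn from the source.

Step 1 — Angular frequency: ω = 2π·f = 2π·1.32e+04 = 8.294e+04 rad/s.
Step 2 — Component impedances:
  R1: Z = R = 581 Ω
  L: Z = jωL = j·8.294e+04·0.00496 = 0 + j411.4 Ω
  C: Z = 1/(jωC) = -j/(ω·C) = 0 - j4.482 Ω
Step 3 — Parallel branch: L || C = 1/(1/L + 1/C) = 0 - j4.532 Ω.
Step 4 — Series with R1: Z_total = R1 + (L || C) = 581 - j4.532 Ω = 581∠-0.4° Ω.
Step 5 — Source phasor: V = 110∠-63.2° V = 49.6 - j98.18 V.
Step 6 — Ohm's law: I = V / Z_total = (49.6 - j98.18) / (581 - j4.532) = 0.08668 - j0.1683 A.
Step 7 — Convert to polar: |I| = 0.1893 A, ∠I = -62.8°.

I = 0.1893∠-62.8° A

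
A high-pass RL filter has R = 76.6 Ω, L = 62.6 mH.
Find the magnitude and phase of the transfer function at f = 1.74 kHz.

Step 1 — Angular frequency: ω = 2π·1740 = 1.093e+04 rad/s.
Step 2 — Transfer function: H(jω) = jωL/(R + jωL).
Step 3 — Numerator jωL = j·684.4; denominator R + jωL = 76.6 + j684.4.
Step 4 — H = 0.9876 + j0.1105.
Step 5 — Magnitude: |H| = 0.9938 (-0.1 dB); phase: φ = 6.4°.

|H| = 0.9938 (-0.1 dB), φ = 6.4°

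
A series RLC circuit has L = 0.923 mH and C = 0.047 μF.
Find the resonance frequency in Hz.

Step 1 — Resonance condition Im(Z)=0 gives ω₀ = 1/√(LC).
Step 2 — ω₀ = 1/√(0.000923·4.7e-08) = 1.518e+05 rad/s.
Step 3 — f₀ = ω₀/(2π) = 2.416e+04 Hz.

f₀ = 2.416e+04 Hz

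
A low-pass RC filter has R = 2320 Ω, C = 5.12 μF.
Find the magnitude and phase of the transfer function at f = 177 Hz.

Step 1 — Angular frequency: ω = 2π·177 = 1112 rad/s.
Step 2 — Transfer function: H(jω) = 1/(1 + jωRC).
Step 3 — Denominator: 1 + jωRC = 1 + j·1112·2320·5.12e-06 = 1 + j13.21.
Step 4 — H = 0.005698 - j0.07527.
Step 5 — Magnitude: |H| = 0.07548 (-22.4 dB); phase: φ = -85.7°.

|H| = 0.07548 (-22.4 dB), φ = -85.7°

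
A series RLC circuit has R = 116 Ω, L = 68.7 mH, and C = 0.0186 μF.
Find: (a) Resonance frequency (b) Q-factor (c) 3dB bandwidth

Step 1 — Resonance: ω₀ = 1/√(LC) = 1/√(0.0687·1.86e-08) = 2.797e+04 rad/s.
Step 2 — f₀ = ω₀/(2π) = 4452 Hz.
Step 3 — Series Q: Q = ω₀L/R = 2.797e+04·0.0687/116 = 16.57.
Step 4 — Bandwidth: Δω = ω₀/Q = 1689 rad/s; BW = Δω/(2π) = 268.7 Hz.

(a) f₀ = 4452 Hz  (b) Q = 16.57  (c) BW = 268.7 Hz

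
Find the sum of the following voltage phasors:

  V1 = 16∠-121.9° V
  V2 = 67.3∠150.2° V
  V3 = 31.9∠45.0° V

Step 1 — Convert each phasor to rectangular form:
  V1 = 16·(cos(-121.9°) + j·sin(-121.9°)) = -8.455 - j13.58 V
  V2 = 67.3·(cos(150.2°) + j·sin(150.2°)) = -58.4 + j33.45 V
  V3 = 31.9·(cos(45.0°) + j·sin(45.0°)) = 22.56 + j22.56 V
Step 2 — Sum components: V_total = -44.3 + j42.42 V.
Step 3 — Convert to polar: |V_total| = 61.33 V, ∠V_total = 136.2°.

V_total = 61.33∠136.2° V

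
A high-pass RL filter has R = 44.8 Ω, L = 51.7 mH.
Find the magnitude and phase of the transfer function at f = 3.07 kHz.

Step 1 — Angular frequency: ω = 2π·3070 = 1.929e+04 rad/s.
Step 2 — Transfer function: H(jω) = jωL/(R + jωL).
Step 3 — Numerator jωL = j·997.3; denominator R + jωL = 44.8 + j997.3.
Step 4 — H = 0.998 + j0.04483.
Step 5 — Magnitude: |H| = 0.999 (-0.0 dB); phase: φ = 2.6°.

|H| = 0.999 (-0.0 dB), φ = 2.6°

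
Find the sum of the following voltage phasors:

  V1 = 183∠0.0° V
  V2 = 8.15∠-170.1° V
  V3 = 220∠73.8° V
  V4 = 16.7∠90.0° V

Step 1 — Convert each phasor to rectangular form:
  V1 = 183·(cos(0.0°) + j·sin(0.0°)) = 183 V
  V2 = 8.15·(cos(-170.1°) + j·sin(-170.1°)) = -8.029 - j1.401 V
  V3 = 220·(cos(73.8°) + j·sin(73.8°)) = 61.38 + j211.3 V
  V4 = 16.7·(cos(90.0°) + j·sin(90.0°)) = 0 + j16.7 V
Step 2 — Sum components: V_total = 236.3 + j226.6 V.
Step 3 — Convert to polar: |V_total| = 327.4 V, ∠V_total = 43.8°.

V_total = 327.4∠43.8° V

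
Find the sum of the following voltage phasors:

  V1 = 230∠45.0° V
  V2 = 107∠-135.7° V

Step 1 — Convert each phasor to rectangular form:
  V1 = 230·(cos(45.0°) + j·sin(45.0°)) = 162.6 + j162.6 V
  V2 = 107·(cos(-135.7°) + j·sin(-135.7°)) = -76.58 - j74.73 V
Step 2 — Sum components: V_total = 86.06 + j87.9 V.
Step 3 — Convert to polar: |V_total| = 123 V, ∠V_total = 45.6°.

V_total = 123∠45.6° V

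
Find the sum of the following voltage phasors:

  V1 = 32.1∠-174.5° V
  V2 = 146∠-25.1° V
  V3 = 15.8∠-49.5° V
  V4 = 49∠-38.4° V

Step 1 — Convert each phasor to rectangular form:
  V1 = 32.1·(cos(-174.5°) + j·sin(-174.5°)) = -31.95 - j3.077 V
  V2 = 146·(cos(-25.1°) + j·sin(-25.1°)) = 132.2 - j61.93 V
  V3 = 15.8·(cos(-49.5°) + j·sin(-49.5°)) = 10.26 - j12.01 V
  V4 = 49·(cos(-38.4°) + j·sin(-38.4°)) = 38.4 - j30.44 V
Step 2 — Sum components: V_total = 148.9 - j107.5 V.
Step 3 — Convert to polar: |V_total| = 183.6 V, ∠V_total = -35.8°.

V_total = 183.6∠-35.8° V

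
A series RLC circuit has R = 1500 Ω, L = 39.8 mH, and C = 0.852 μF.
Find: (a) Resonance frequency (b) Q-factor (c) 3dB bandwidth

Step 1 — Resonance: ω₀ = 1/√(LC) = 1/√(0.0398·8.52e-07) = 5430 rad/s.
Step 2 — f₀ = ω₀/(2π) = 864.3 Hz.
Step 3 — Series Q: Q = ω₀L/R = 5430·0.0398/1500 = 0.1441.
Step 4 — Bandwidth: Δω = ω₀/Q = 3.769e+04 rad/s; BW = Δω/(2π) = 5998 Hz.

(a) f₀ = 864.3 Hz  (b) Q = 0.1441  (c) BW = 5998 Hz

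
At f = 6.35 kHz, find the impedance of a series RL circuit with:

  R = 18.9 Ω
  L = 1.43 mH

Step 1 — Angular frequency: ω = 2π·f = 2π·6350 = 3.99e+04 rad/s.
Step 2 — Component impedances:
  R: Z = R = 18.9 Ω
  L: Z = jωL = j·3.99e+04·0.00143 = 0 + j57.05 Ω
Step 3 — Series combination: Z_total = R + L = 18.9 + j57.05 Ω = 60.1∠71.7° Ω.

Z = 18.9 + j57.05 Ω = 60.1∠71.7° Ω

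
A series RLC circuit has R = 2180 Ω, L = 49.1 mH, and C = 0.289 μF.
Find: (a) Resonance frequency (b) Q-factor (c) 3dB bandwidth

Step 1 — Resonance: ω₀ = 1/√(LC) = 1/√(0.0491·2.89e-07) = 8395 rad/s.
Step 2 — f₀ = ω₀/(2π) = 1336 Hz.
Step 3 — Series Q: Q = ω₀L/R = 8395·0.0491/2180 = 0.1891.
Step 4 — Bandwidth: Δω = ω₀/Q = 4.44e+04 rad/s; BW = Δω/(2π) = 7066 Hz.

(a) f₀ = 1336 Hz  (b) Q = 0.1891  (c) BW = 7066 Hz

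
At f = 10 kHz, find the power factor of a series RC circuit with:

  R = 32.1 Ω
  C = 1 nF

Step 1 — Angular frequency: ω = 2π·f = 2π·1e+04 = 6.283e+04 rad/s.
Step 2 — Component impedances:
  R: Z = R = 32.1 Ω
  C: Z = 1/(jωC) = -j/(ω·C) = 0 - j1.592e+04 Ω
Step 3 — Series combination: Z_total = R + C = 32.1 - j1.592e+04 Ω = 1.592e+04∠-89.9° Ω.
Step 4 — Power factor: PF = cos(φ) = Re(Z)/|Z| = 32.1/15916 = 0.002017.
Step 5 — Type: Im(Z) = -1.592e+04 ⇒ leading (phase φ = -89.9°).

PF = 0.002017 (leading, φ = -89.9°)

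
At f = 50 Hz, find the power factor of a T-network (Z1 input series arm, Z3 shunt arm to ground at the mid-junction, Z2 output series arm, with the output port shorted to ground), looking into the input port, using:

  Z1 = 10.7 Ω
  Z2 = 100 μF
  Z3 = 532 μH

Step 1 — Angular frequency: ω = 2π·f = 2π·50 = 314.2 rad/s.
Step 2 — Component impedances:
  Z1: Z = R = 10.7 Ω
  Z2: Z = 1/(jωC) = -j/(ω·C) = 0 - j31.83 Ω
  Z3: Z = jωL = j·314.2·0.000532 = 0 + j0.1671 Ω
Step 3 — With the output port shorted to ground, the output series arm Z2 runs from the junction to ground; the shunt arm Z3 also runs from the junction to ground. They appear in parallel: Z3 || Z2 = 0 + j0.168 Ω.
Step 4 — Series with input arm Z1: Z_in = Z1 + (Z3 || Z2) = 10.7 + j0.168 Ω = 10.7∠0.9° Ω.
Step 5 — Power factor: PF = cos(φ) = Re(Z)/|Z| = 10.7/10.701 = 0.9999.
Step 6 — Type: Im(Z) = 0.168 ⇒ lagging (phase φ = 0.9°).

PF = 0.9999 (lagging, φ = 0.9°)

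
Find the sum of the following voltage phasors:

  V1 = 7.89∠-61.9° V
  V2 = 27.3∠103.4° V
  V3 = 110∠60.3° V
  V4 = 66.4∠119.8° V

Step 1 — Convert each phasor to rectangular form:
  V1 = 7.89·(cos(-61.9°) + j·sin(-61.9°)) = 3.716 - j6.96 V
  V2 = 27.3·(cos(103.4°) + j·sin(103.4°)) = -6.327 + j26.56 V
  V3 = 110·(cos(60.3°) + j·sin(60.3°)) = 54.5 + j95.55 V
  V4 = 66.4·(cos(119.8°) + j·sin(119.8°)) = -33 + j57.62 V
Step 2 — Sum components: V_total = 18.89 + j172.8 V.
Step 3 — Convert to polar: |V_total| = 173.8 V, ∠V_total = 83.8°.

V_total = 173.8∠83.8° V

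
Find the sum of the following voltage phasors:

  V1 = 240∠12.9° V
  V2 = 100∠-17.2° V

Step 1 — Convert each phasor to rectangular form:
  V1 = 240·(cos(12.9°) + j·sin(12.9°)) = 233.9 + j53.58 V
  V2 = 100·(cos(-17.2°) + j·sin(-17.2°)) = 95.53 - j29.57 V
Step 2 — Sum components: V_total = 329.5 + j24.01 V.
Step 3 — Convert to polar: |V_total| = 330.3 V, ∠V_total = 4.2°.

V_total = 330.3∠4.2° V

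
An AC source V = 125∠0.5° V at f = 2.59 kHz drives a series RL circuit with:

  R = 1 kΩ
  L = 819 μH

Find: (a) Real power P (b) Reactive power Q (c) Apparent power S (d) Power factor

Step 1 — Angular frequency: ω = 2π·f = 2π·2590 = 1.627e+04 rad/s.
Step 2 — Component impedances:
  R: Z = R = 1000 Ω
  L: Z = jωL = j·1.627e+04·0.000819 = 0 + j13.33 Ω
Step 3 — Series combination: Z_total = R + L = 1000 + j13.33 Ω = 1000∠0.8° Ω.
Step 4 — Source phasor: V = 125∠0.5° V = 125 + j1.091 V.
Step 5 — Current: I = V / Z = 0.125 - j0.000575 A = 0.125∠-0.3° A.
Step 6 — Complex power: S = V·I* = 15.62 + j0.2082 VA.
Step 7 — Real power: P = Re(S) = 15.62 W.
Step 8 — Reactive power: Q = Im(S) = 0.2082 VAR.
Step 9 — Apparent power: |S| = 15.62 VA.
Step 10 — Power factor: PF = P/|S| = 0.9999 (lagging).

(a) P = 15.62 W  (b) Q = 0.2082 VAR  (c) S = 15.62 VA  (d) PF = 0.9999 (lagging)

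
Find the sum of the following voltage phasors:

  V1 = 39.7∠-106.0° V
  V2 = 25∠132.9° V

Step 1 — Convert each phasor to rectangular form:
  V1 = 39.7·(cos(-106.0°) + j·sin(-106.0°)) = -10.94 - j38.16 V
  V2 = 25·(cos(132.9°) + j·sin(132.9°)) = -17.02 + j18.31 V
Step 2 — Sum components: V_total = -27.96 - j19.85 V.
Step 3 — Convert to polar: |V_total| = 34.29 V, ∠V_total = -144.6°.

V_total = 34.29∠-144.6° V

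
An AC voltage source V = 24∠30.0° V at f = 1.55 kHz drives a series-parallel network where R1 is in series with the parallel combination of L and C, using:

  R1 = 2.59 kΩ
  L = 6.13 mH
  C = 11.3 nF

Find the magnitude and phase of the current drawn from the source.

Step 1 — Angular frequency: ω = 2π·f = 2π·1550 = 9739 rad/s.
Step 2 — Component impedances:
  R1: Z = R = 2590 Ω
  L: Z = jωL = j·9739·0.00613 = 0 + j59.7 Ω
  C: Z = 1/(jωC) = -j/(ω·C) = 0 - j9087 Ω
Step 3 — Parallel branch: L || C = 1/(1/L + 1/C) = 0 + j60.09 Ω.
Step 4 — Series with R1: Z_total = R1 + (L || C) = 2590 + j60.09 Ω = 2591∠1.3° Ω.
Step 5 — Source phasor: V = 24∠30.0° V = 20.78 + j12 V.
Step 6 — Ohm's law: I = V / Z_total = (20.78 + j12) / (2590 + j60.09) = 0.008128 + j0.004445 A.
Step 7 — Convert to polar: |I| = 0.009264 A, ∠I = 28.7°.

I = 0.009264∠28.7° A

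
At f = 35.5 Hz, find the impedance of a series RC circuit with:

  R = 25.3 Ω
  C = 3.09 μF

Step 1 — Angular frequency: ω = 2π·f = 2π·35.5 = 223.1 rad/s.
Step 2 — Component impedances:
  R: Z = R = 25.3 Ω
  C: Z = 1/(jωC) = -j/(ω·C) = 0 - j1451 Ω
Step 3 — Series combination: Z_total = R + C = 25.3 - j1451 Ω = 1451∠-89.0° Ω.

Z = 25.3 - j1451 Ω = 1451∠-89.0° Ω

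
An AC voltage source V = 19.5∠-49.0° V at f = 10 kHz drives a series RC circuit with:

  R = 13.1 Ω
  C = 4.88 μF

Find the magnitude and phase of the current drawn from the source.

Step 1 — Angular frequency: ω = 2π·f = 2π·1e+04 = 6.283e+04 rad/s.
Step 2 — Component impedances:
  R: Z = R = 13.1 Ω
  C: Z = 1/(jωC) = -j/(ω·C) = 0 - j3.261 Ω
Step 3 — Series combination: Z_total = R + C = 13.1 - j3.261 Ω = 13.5∠-14.0° Ω.
Step 4 — Source phasor: V = 19.5∠-49.0° V = 12.79 - j14.72 V.
Step 5 — Ohm's law: I = V / Z_total = (12.79 - j14.72) / (13.1 - j3.261) = 1.183 - j0.8289 A.
Step 6 — Convert to polar: |I| = 1.444 A, ∠I = -35.0°.

I = 1.444∠-35.0° A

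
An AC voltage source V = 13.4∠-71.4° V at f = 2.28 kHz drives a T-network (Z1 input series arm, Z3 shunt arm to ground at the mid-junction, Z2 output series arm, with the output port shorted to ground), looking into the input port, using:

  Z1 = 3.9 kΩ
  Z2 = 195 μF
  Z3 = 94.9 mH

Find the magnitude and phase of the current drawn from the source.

Step 1 — Angular frequency: ω = 2π·f = 2π·2280 = 1.433e+04 rad/s.
Step 2 — Component impedances:
  Z1: Z = R = 3900 Ω
  Z2: Z = 1/(jωC) = -j/(ω·C) = 0 - j0.358 Ω
  Z3: Z = jωL = j·1.433e+04·0.0949 = 0 + j1360 Ω
Step 3 — With the output port shorted to ground, the output series arm Z2 runs from the junction to ground; the shunt arm Z3 also runs from the junction to ground. They appear in parallel: Z3 || Z2 = 0 - j0.3581 Ω.
Step 4 — Series with input arm Z1: Z_in = Z1 + (Z3 || Z2) = 3900 - j0.3581 Ω = 3900∠-0.0° Ω.
Step 5 — Source phasor: V = 13.4∠-71.4° V = 4.274 - j12.7 V.
Step 6 — Ohm's law: I = V / Z_total = (4.274 - j12.7) / (3900 - j0.3581) = 0.001096 - j0.003256 A.
Step 7 — Convert to polar: |I| = 0.003436 A, ∠I = -71.4°.

I = 0.003436∠-71.4° A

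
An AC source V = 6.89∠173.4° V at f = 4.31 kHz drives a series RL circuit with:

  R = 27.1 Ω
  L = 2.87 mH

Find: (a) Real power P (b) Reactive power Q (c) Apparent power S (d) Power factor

Step 1 — Angular frequency: ω = 2π·f = 2π·4310 = 2.708e+04 rad/s.
Step 2 — Component impedances:
  R: Z = R = 27.1 Ω
  L: Z = jωL = j·2.708e+04·0.00287 = 0 + j77.72 Ω
Step 3 — Series combination: Z_total = R + L = 27.1 + j77.72 Ω = 82.31∠70.8° Ω.
Step 4 — Source phasor: V = 6.89∠173.4° V = -6.844 + j0.7919 V.
Step 5 — Current: I = V / Z = -0.01829 + j0.08168 A = 0.08371∠102.6° A.
Step 6 — Complex power: S = V·I* = 0.1899 + j0.5446 VA.
Step 7 — Real power: P = Re(S) = 0.1899 W.
Step 8 — Reactive power: Q = Im(S) = 0.5446 VAR.
Step 9 — Apparent power: |S| = 0.5767 VA.
Step 10 — Power factor: PF = P/|S| = 0.3292 (lagging).

(a) P = 0.1899 W  (b) Q = 0.5446 VAR  (c) S = 0.5767 VA  (d) PF = 0.3292 (lagging)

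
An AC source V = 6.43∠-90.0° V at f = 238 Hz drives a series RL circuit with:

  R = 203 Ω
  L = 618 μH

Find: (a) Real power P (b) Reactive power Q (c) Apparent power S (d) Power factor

Step 1 — Angular frequency: ω = 2π·f = 2π·238 = 1495 rad/s.
Step 2 — Component impedances:
  R: Z = R = 203 Ω
  L: Z = jωL = j·1495·0.000618 = 0 + j0.9242 Ω
Step 3 — Series combination: Z_total = R + L = 203 + j0.9242 Ω = 203∠0.3° Ω.
Step 4 — Source phasor: V = 6.43∠-90.0° V = 0 - j6.43 V.
Step 5 — Current: I = V / Z = -0.0001442 - j0.03167 A = 0.03167∠-90.3° A.
Step 6 — Complex power: S = V·I* = 0.2037 + j0.0009272 VA.
Step 7 — Real power: P = Re(S) = 0.2037 W.
Step 8 — Reactive power: Q = Im(S) = 0.0009272 VAR.
Step 9 — Apparent power: |S| = 0.2037 VA.
Step 10 — Power factor: PF = P/|S| = 1 (lagging).

(a) P = 0.2037 W  (b) Q = 0.0009272 VAR  (c) S = 0.2037 VA  (d) PF = 1 (lagging)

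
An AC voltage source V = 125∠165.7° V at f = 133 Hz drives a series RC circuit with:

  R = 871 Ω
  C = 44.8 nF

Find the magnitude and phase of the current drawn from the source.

Step 1 — Angular frequency: ω = 2π·f = 2π·133 = 835.7 rad/s.
Step 2 — Component impedances:
  R: Z = R = 871 Ω
  C: Z = 1/(jωC) = -j/(ω·C) = 0 - j2.671e+04 Ω
Step 3 — Series combination: Z_total = R + C = 871 - j2.671e+04 Ω = 2.673e+04∠-88.1° Ω.
Step 4 — Source phasor: V = 125∠165.7° V = -121.1 + j30.87 V.
Step 5 — Ohm's law: I = V / Z_total = (-121.1 + j30.87) / (871 - j2.671e+04) = -0.001302 - j0.004492 A.
Step 6 — Convert to polar: |I| = 0.004677 A, ∠I = -106.2°.

I = 0.004677∠-106.2° A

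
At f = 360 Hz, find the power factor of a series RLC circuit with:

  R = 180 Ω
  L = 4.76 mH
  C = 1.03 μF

Step 1 — Angular frequency: ω = 2π·f = 2π·360 = 2262 rad/s.
Step 2 — Component impedances:
  R: Z = R = 180 Ω
  L: Z = jωL = j·2262·0.00476 = 0 + j10.77 Ω
  C: Z = 1/(jωC) = -j/(ω·C) = 0 - j429.2 Ω
Step 3 — Series combination: Z_total = R + L + C = 180 - j418.5 Ω = 455.5∠-66.7° Ω.
Step 4 — Power factor: PF = cos(φ) = Re(Z)/|Z| = 180/455.53 = 0.3951.
Step 5 — Type: Im(Z) = -418.5 ⇒ leading (phase φ = -66.7°).

PF = 0.3951 (leading, φ = -66.7°)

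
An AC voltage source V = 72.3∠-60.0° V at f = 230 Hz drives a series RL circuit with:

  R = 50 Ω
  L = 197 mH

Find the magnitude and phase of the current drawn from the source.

Step 1 — Angular frequency: ω = 2π·f = 2π·230 = 1445 rad/s.
Step 2 — Component impedances:
  R: Z = R = 50 Ω
  L: Z = jωL = j·1445·0.197 = 0 + j284.7 Ω
Step 3 — Series combination: Z_total = R + L = 50 + j284.7 Ω = 289∠80.0° Ω.
Step 4 — Source phasor: V = 72.3∠-60.0° V = 36.15 - j62.61 V.
Step 5 — Ohm's law: I = V / Z_total = (36.15 - j62.61) / (50 + j284.7) = -0.1917 - j0.1607 A.
Step 6 — Convert to polar: |I| = 0.2501 A, ∠I = -140.0°.

I = 0.2501∠-140.0° A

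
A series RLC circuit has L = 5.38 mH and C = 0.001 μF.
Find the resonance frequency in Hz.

Step 1 — Resonance condition Im(Z)=0 gives ω₀ = 1/√(LC).
Step 2 — ω₀ = 1/√(0.00538·1e-09) = 4.311e+05 rad/s.
Step 3 — f₀ = ω₀/(2π) = 6.862e+04 Hz.

f₀ = 6.862e+04 Hz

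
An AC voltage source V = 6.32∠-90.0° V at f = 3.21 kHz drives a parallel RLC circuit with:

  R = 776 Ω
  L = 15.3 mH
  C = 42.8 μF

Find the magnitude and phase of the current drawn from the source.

Step 1 — Angular frequency: ω = 2π·f = 2π·3210 = 2.017e+04 rad/s.
Step 2 — Component impedances:
  R: Z = R = 776 Ω
  L: Z = jωL = j·2.017e+04·0.0153 = 0 + j308.6 Ω
  C: Z = 1/(jωC) = -j/(ω·C) = 0 - j1.158 Ω
Step 3 — Parallel combination: 1/Z_total = 1/R + 1/L + 1/C; Z_total = 0.001742 - j1.163 Ω = 1.163∠-89.9° Ω.
Step 4 — Source phasor: V = 6.32∠-90.0° V = 0 - j6.32 V.
Step 5 — Ohm's law: I = V / Z_total = (0 - j6.32) / (0.001742 - j1.163) = 5.435 - j0.008144 A.
Step 6 — Convert to polar: |I| = 5.435 A, ∠I = -0.1°.

I = 5.435∠-0.1° A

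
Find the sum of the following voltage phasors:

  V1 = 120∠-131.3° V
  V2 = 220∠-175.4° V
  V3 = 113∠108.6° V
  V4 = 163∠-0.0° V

Step 1 — Convert each phasor to rectangular form:
  V1 = 120·(cos(-131.3°) + j·sin(-131.3°)) = -79.2 - j90.15 V
  V2 = 220·(cos(-175.4°) + j·sin(-175.4°)) = -219.3 - j17.64 V
  V3 = 113·(cos(108.6°) + j·sin(108.6°)) = -36.04 + j107.1 V
  V4 = 163·(cos(-0.0°) + j·sin(-0.0°)) = 163 V
Step 2 — Sum components: V_total = -171.5 - j0.6976 V.
Step 3 — Convert to polar: |V_total| = 171.5 V, ∠V_total = -179.8°.

V_total = 171.5∠-179.8° V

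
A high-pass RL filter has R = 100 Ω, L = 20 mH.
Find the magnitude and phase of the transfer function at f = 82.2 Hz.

Step 1 — Angular frequency: ω = 2π·82.2 = 516.5 rad/s.
Step 2 — Transfer function: H(jω) = jωL/(R + jωL).
Step 3 — Numerator jωL = j·10.33; denominator R + jωL = 100 + j10.33.
Step 4 — H = 0.01056 + j0.1022.
Step 5 — Magnitude: |H| = 0.1027 (-19.8 dB); phase: φ = 84.1°.

|H| = 0.1027 (-19.8 dB), φ = 84.1°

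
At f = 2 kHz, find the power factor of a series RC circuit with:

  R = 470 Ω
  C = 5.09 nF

Step 1 — Angular frequency: ω = 2π·f = 2π·2000 = 1.257e+04 rad/s.
Step 2 — Component impedances:
  R: Z = R = 470 Ω
  C: Z = 1/(jωC) = -j/(ω·C) = 0 - j1.563e+04 Ω
Step 3 — Series combination: Z_total = R + C = 470 - j1.563e+04 Ω = 1.564e+04∠-88.3° Ω.
Step 4 — Power factor: PF = cos(φ) = Re(Z)/|Z| = 470/1.564e+04 = 0.03005.
Step 5 — Type: Im(Z) = -1.563e+04 ⇒ leading (phase φ = -88.3°).

PF = 0.03005 (leading, φ = -88.3°)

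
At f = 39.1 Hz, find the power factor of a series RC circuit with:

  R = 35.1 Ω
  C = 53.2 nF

Step 1 — Angular frequency: ω = 2π·f = 2π·39.1 = 245.7 rad/s.
Step 2 — Component impedances:
  R: Z = R = 35.1 Ω
  C: Z = 1/(jωC) = -j/(ω·C) = 0 - j7.651e+04 Ω
Step 3 — Series combination: Z_total = R + C = 35.1 - j7.651e+04 Ω = 7.651e+04∠-90.0° Ω.
Step 4 — Power factor: PF = cos(φ) = Re(Z)/|Z| = 35.1/76512.4 = 0.0004587.
Step 5 — Type: Im(Z) = -7.651e+04 ⇒ leading (phase φ = -90.0°).

PF = 0.0004587 (leading, φ = -90.0°)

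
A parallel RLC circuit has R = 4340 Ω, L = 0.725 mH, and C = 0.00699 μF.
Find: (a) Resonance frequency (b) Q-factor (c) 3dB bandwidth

Step 1 — Resonance: ω₀ = 1/√(LC) = 1/√(0.000725·6.99e-09) = 4.442e+05 rad/s.
Step 2 — f₀ = ω₀/(2π) = 7.07e+04 Hz.
Step 3 — Parallel Q: Q = R/(ω₀L) = 4340/(4.442e+05·0.000725) = 13.48.
Step 4 — Bandwidth: Δω = ω₀/Q = 3.296e+04 rad/s; BW = Δω/(2π) = 5246 Hz.

(a) f₀ = 7.07e+04 Hz  (b) Q = 13.48  (c) BW = 5246 Hz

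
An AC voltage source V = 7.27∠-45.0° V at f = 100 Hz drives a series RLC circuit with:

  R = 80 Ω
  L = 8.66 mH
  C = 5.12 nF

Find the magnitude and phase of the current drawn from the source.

Step 1 — Angular frequency: ω = 2π·f = 2π·100 = 628.3 rad/s.
Step 2 — Component impedances:
  R: Z = R = 80 Ω
  L: Z = jωL = j·628.3·0.00866 = 0 + j5.441 Ω
  C: Z = 1/(jωC) = -j/(ω·C) = 0 - j3.108e+05 Ω
Step 3 — Series combination: Z_total = R + L + C = 80 - j3.108e+05 Ω = 3.108e+05∠-90.0° Ω.
Step 4 — Source phasor: V = 7.27∠-45.0° V = 5.141 - j5.141 V.
Step 5 — Ohm's law: I = V / Z_total = (5.141 - j5.141) / (80 - j3.108e+05) = 1.654e-05 + j1.653e-05 A.
Step 6 — Convert to polar: |I| = 2.339e-05 A, ∠I = 45.0°.

I = 2.339e-05∠45.0° A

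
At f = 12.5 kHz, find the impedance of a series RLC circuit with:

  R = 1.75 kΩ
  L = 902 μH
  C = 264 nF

Step 1 — Angular frequency: ω = 2π·f = 2π·1.25e+04 = 7.854e+04 rad/s.
Step 2 — Component impedances:
  R: Z = R = 1750 Ω
  L: Z = jωL = j·7.854e+04·0.000902 = 0 + j70.84 Ω
  C: Z = 1/(jωC) = -j/(ω·C) = 0 - j48.23 Ω
Step 3 — Series combination: Z_total = R + L + C = 1750 + j22.61 Ω = 1750∠0.7° Ω.

Z = 1750 + j22.61 Ω = 1750∠0.7° Ω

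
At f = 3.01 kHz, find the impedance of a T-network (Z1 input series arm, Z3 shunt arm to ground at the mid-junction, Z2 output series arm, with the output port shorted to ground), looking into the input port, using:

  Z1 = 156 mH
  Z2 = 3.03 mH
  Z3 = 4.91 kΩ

Step 1 — Angular frequency: ω = 2π·f = 2π·3010 = 1.891e+04 rad/s.
Step 2 — Component impedances:
  Z1: Z = jωL = j·1.891e+04·0.156 = 0 + j2950 Ω
  Z2: Z = jωL = j·1.891e+04·0.00303 = 0 + j57.3 Ω
  Z3: Z = R = 4910 Ω
Step 3 — With the output port shorted to ground, the output series arm Z2 runs from the junction to ground; the shunt arm Z3 also runs from the junction to ground. They appear in parallel: Z3 || Z2 = 0.6687 + j57.3 Ω.
Step 4 — Series with input arm Z1: Z_in = Z1 + (Z3 || Z2) = 0.6687 + j3008 Ω = 3008∠90.0° Ω.

Z = 0.6687 + j3008 Ω = 3008∠90.0° Ω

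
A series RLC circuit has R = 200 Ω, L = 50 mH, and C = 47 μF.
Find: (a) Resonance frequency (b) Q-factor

Step 1 — Resonance condition Im(Z)=0 gives ω₀ = 1/√(LC).
Step 2 — ω₀ = 1/√(0.05·4.7e-05) = 652.3 rad/s.
Step 3 — f₀ = ω₀/(2π) = 103.8 Hz.
Step 4 — Series Q: Q = ω₀L/R = 652.3·0.05/200 = 0.1631.

(a) f₀ = 103.8 Hz  (b) Q = 0.1631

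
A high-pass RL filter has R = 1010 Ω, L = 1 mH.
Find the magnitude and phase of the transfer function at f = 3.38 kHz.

Step 1 — Angular frequency: ω = 2π·3380 = 2.124e+04 rad/s.
Step 2 — Transfer function: H(jω) = jωL/(R + jωL).
Step 3 — Numerator jωL = j·21.24; denominator R + jωL = 1010 + j21.24.
Step 4 — H = 0.0004419 + j0.02102.
Step 5 — Magnitude: |H| = 0.02102 (-33.5 dB); phase: φ = 88.8°.

|H| = 0.02102 (-33.5 dB), φ = 88.8°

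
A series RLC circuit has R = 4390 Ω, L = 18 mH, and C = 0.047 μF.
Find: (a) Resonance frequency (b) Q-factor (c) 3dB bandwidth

Step 1 — Resonance: ω₀ = 1/√(LC) = 1/√(0.018·4.7e-08) = 3.438e+04 rad/s.
Step 2 — f₀ = ω₀/(2π) = 5472 Hz.
Step 3 — Series Q: Q = ω₀L/R = 3.438e+04·0.018/4390 = 0.141.
Step 4 — Bandwidth: Δω = ω₀/Q = 2.439e+05 rad/s; BW = Δω/(2π) = 3.882e+04 Hz.

(a) f₀ = 5472 Hz  (b) Q = 0.141  (c) BW = 3.882e+04 Hz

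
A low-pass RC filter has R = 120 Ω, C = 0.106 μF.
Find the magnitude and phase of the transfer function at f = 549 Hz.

Step 1 — Angular frequency: ω = 2π·549 = 3449 rad/s.
Step 2 — Transfer function: H(jω) = 1/(1 + jωRC).
Step 3 — Denominator: 1 + jωRC = 1 + j·3449·120·1.06e-07 = 1 + j0.04388.
Step 4 — H = 0.9981 - j0.04379.
Step 5 — Magnitude: |H| = 0.999 (-0.0 dB); phase: φ = -2.5°.

|H| = 0.999 (-0.0 dB), φ = -2.5°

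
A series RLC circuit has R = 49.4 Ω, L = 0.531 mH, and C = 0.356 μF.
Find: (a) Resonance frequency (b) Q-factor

Step 1 — Resonance condition Im(Z)=0 gives ω₀ = 1/√(LC).
Step 2 — ω₀ = 1/√(0.000531·3.56e-07) = 7.273e+04 rad/s.
Step 3 — f₀ = ω₀/(2π) = 1.158e+04 Hz.
Step 4 — Series Q: Q = ω₀L/R = 7.273e+04·0.000531/49.4 = 0.7818.

(a) f₀ = 1.158e+04 Hz  (b) Q = 0.7818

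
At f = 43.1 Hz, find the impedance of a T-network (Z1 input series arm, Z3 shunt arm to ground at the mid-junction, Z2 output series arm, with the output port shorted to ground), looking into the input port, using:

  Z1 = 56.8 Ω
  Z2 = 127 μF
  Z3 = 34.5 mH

Step 1 — Angular frequency: ω = 2π·f = 2π·43.1 = 270.8 rad/s.
Step 2 — Component impedances:
  Z1: Z = R = 56.8 Ω
  Z2: Z = 1/(jωC) = -j/(ω·C) = 0 - j29.08 Ω
  Z3: Z = jωL = j·270.8·0.0345 = 0 + j9.343 Ω
Step 3 — With the output port shorted to ground, the output series arm Z2 runs from the junction to ground; the shunt arm Z3 also runs from the junction to ground. They appear in parallel: Z3 || Z2 = 0 + j13.77 Ω.
Step 4 — Series with input arm Z1: Z_in = Z1 + (Z3 || Z2) = 56.8 + j13.77 Ω = 58.44∠13.6° Ω.

Z = 56.8 + j13.77 Ω = 58.44∠13.6° Ω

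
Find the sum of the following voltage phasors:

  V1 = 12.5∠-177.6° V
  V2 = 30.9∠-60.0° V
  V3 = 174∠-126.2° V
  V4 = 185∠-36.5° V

Step 1 — Convert each phasor to rectangular form:
  V1 = 12.5·(cos(-177.6°) + j·sin(-177.6°)) = -12.49 - j0.5234 V
  V2 = 30.9·(cos(-60.0°) + j·sin(-60.0°)) = 15.45 - j26.76 V
  V3 = 174·(cos(-126.2°) + j·sin(-126.2°)) = -102.8 - j140.4 V
  V4 = 185·(cos(-36.5°) + j·sin(-36.5°)) = 148.7 - j110 V
Step 2 — Sum components: V_total = 48.91 - j277.7 V.
Step 3 — Convert to polar: |V_total| = 282 V, ∠V_total = -80.0°.

V_total = 282∠-80.0° V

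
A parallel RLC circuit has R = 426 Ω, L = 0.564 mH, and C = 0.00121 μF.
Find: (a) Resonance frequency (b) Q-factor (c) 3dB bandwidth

Step 1 — Resonance: ω₀ = 1/√(LC) = 1/√(0.000564·1.21e-09) = 1.211e+06 rad/s.
Step 2 — f₀ = ω₀/(2π) = 1.927e+05 Hz.
Step 3 — Parallel Q: Q = R/(ω₀L) = 426/(1.211e+06·0.000564) = 0.624.
Step 4 — Bandwidth: Δω = ω₀/Q = 1.94e+06 rad/s; BW = Δω/(2π) = 3.088e+05 Hz.

(a) f₀ = 1.927e+05 Hz  (b) Q = 0.624  (c) BW = 3.088e+05 Hz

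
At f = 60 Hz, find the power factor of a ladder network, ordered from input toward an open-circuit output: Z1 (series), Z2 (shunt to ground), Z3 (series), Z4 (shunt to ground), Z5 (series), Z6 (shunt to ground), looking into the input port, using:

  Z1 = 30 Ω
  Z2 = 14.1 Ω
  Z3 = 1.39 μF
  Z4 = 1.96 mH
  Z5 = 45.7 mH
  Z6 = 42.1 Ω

Step 1 — Angular frequency: ω = 2π·f = 2π·60 = 377 rad/s.
Step 2 — Component impedances:
  Z1: Z = R = 30 Ω
  Z2: Z = R = 14.1 Ω
  Z3: Z = 1/(jωC) = -j/(ω·C) = 0 - j1908 Ω
  Z4: Z = jωL = j·377·0.00196 = 0 + j0.7389 Ω
  Z5: Z = jωL = j·377·0.0457 = 0 + j17.23 Ω
  Z6: Z = R = 42.1 Ω
Step 3 — Ladder network (open output): work backward from the far end, alternating series and parallel combinations. Z_in = 44.1 - j0.1042 Ω = 44.1∠-0.1° Ω.
Step 4 — Power factor: PF = cos(φ) = Re(Z)/|Z| = 44.1/44.1 = 1.
Step 5 — Type: Im(Z) = -0.1042 ⇒ leading (phase φ = -0.1°).

PF = 1 (leading, φ = -0.1°)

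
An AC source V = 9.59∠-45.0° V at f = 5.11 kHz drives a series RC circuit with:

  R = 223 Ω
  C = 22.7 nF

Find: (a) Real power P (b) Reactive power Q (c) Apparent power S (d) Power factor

Step 1 — Angular frequency: ω = 2π·f = 2π·5110 = 3.211e+04 rad/s.
Step 2 — Component impedances:
  R: Z = R = 223 Ω
  C: Z = 1/(jωC) = -j/(ω·C) = 0 - j1372 Ω
Step 3 — Series combination: Z_total = R + C = 223 - j1372 Ω = 1390∠-80.8° Ω.
Step 4 — Source phasor: V = 9.59∠-45.0° V = 6.781 - j6.781 V.
Step 5 — Current: I = V / Z = 0.005598 + j0.004033 A = 0.006899∠35.8° A.
Step 6 — Complex power: S = V·I* = 0.01061 - j0.0653 VA.
Step 7 — Real power: P = Re(S) = 0.01061 W.
Step 8 — Reactive power: Q = Im(S) = -0.0653 VAR.
Step 9 — Apparent power: |S| = 0.06616 VA.
Step 10 — Power factor: PF = P/|S| = 0.1604 (leading).

(a) P = 0.01061 W  (b) Q = -0.0653 VAR  (c) S = 0.06616 VA  (d) PF = 0.1604 (leading)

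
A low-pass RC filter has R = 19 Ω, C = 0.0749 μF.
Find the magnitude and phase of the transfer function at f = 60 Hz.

Step 1 — Angular frequency: ω = 2π·60 = 377 rad/s.
Step 2 — Transfer function: H(jω) = 1/(1 + jωRC).
Step 3 — Denominator: 1 + jωRC = 1 + j·377·19·7.49e-08 = 1 + j0.0005365.
Step 4 — H = 1 - j0.0005365.
Step 5 — Magnitude: |H| = 1 (-0.0 dB); phase: φ = -0.0°.

|H| = 1 (-0.0 dB), φ = -0.0°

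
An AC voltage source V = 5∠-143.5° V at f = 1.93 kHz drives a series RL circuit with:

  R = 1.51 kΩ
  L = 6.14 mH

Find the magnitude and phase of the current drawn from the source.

Step 1 — Angular frequency: ω = 2π·f = 2π·1930 = 1.213e+04 rad/s.
Step 2 — Component impedances:
  R: Z = R = 1510 Ω
  L: Z = jωL = j·1.213e+04·0.00614 = 0 + j74.46 Ω
Step 3 — Series combination: Z_total = R + L = 1510 + j74.46 Ω = 1512∠2.8° Ω.
Step 4 — Source phasor: V = 5∠-143.5° V = -4.019 - j2.974 V.
Step 5 — Ohm's law: I = V / Z_total = (-4.019 - j2.974) / (1510 + j74.46) = -0.002752 - j0.001834 A.
Step 6 — Convert to polar: |I| = 0.003307 A, ∠I = -146.3°.

I = 0.003307∠-146.3° A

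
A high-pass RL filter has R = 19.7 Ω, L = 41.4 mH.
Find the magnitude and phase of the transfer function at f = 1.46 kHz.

Step 1 — Angular frequency: ω = 2π·1460 = 9173 rad/s.
Step 2 — Transfer function: H(jω) = jωL/(R + jωL).
Step 3 — Numerator jωL = j·379.8; denominator R + jωL = 19.7 + j379.8.
Step 4 — H = 0.9973 + j0.05173.
Step 5 — Magnitude: |H| = 0.9987 (-0.0 dB); phase: φ = 3.0°.

|H| = 0.9987 (-0.0 dB), φ = 3.0°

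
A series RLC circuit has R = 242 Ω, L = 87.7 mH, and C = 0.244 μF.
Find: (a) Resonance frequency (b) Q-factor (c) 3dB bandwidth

Step 1 — Resonance condition Im(Z)=0 gives ω₀ = 1/√(LC).
Step 2 — ω₀ = 1/√(0.0877·2.44e-07) = 6836 rad/s.
Step 3 — f₀ = ω₀/(2π) = 1088 Hz.
Step 4 — Series Q: Q = ω₀L/R = 6836·0.0877/242 = 2.477.
Step 5 — 3dB bandwidth: Δω = ω₀/Q = 2759 rad/s; BW = Δω/(2π) = 439.2 Hz.

(a) f₀ = 1088 Hz  (b) Q = 2.477  (c) BW = 439.2 Hz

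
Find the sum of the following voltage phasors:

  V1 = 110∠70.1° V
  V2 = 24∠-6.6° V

Step 1 — Convert each phasor to rectangular form:
  V1 = 110·(cos(70.1°) + j·sin(70.1°)) = 37.44 + j103.4 V
  V2 = 24·(cos(-6.6°) + j·sin(-6.6°)) = 23.84 - j2.758 V
Step 2 — Sum components: V_total = 61.28 + j100.7 V.
Step 3 — Convert to polar: |V_total| = 117.9 V, ∠V_total = 58.7°.

V_total = 117.9∠58.7° V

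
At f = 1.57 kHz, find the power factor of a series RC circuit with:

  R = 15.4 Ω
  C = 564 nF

Step 1 — Angular frequency: ω = 2π·f = 2π·1570 = 9865 rad/s.
Step 2 — Component impedances:
  R: Z = R = 15.4 Ω
  C: Z = 1/(jωC) = -j/(ω·C) = 0 - j179.7 Ω
Step 3 — Series combination: Z_total = R + C = 15.4 - j179.7 Ω = 180.4∠-85.1° Ω.
Step 4 — Power factor: PF = cos(φ) = Re(Z)/|Z| = 15.4/180.4 = 0.08537.
Step 5 — Type: Im(Z) = -179.7 ⇒ leading (phase φ = -85.1°).

PF = 0.08537 (leading, φ = -85.1°)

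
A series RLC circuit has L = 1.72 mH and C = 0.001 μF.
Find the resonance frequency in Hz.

Step 1 — Resonance condition Im(Z)=0 gives ω₀ = 1/√(LC).
Step 2 — ω₀ = 1/√(0.00172·1e-09) = 7.625e+05 rad/s.
Step 3 — f₀ = ω₀/(2π) = 1.214e+05 Hz.

f₀ = 1.214e+05 Hz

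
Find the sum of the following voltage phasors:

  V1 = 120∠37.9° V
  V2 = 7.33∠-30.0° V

Step 1 — Convert each phasor to rectangular form:
  V1 = 120·(cos(37.9°) + j·sin(37.9°)) = 94.69 + j73.71 V
  V2 = 7.33·(cos(-30.0°) + j·sin(-30.0°)) = 6.348 - j3.665 V
Step 2 — Sum components: V_total = 101 + j70.05 V.
Step 3 — Convert to polar: |V_total| = 122.9 V, ∠V_total = 34.7°.

V_total = 122.9∠34.7° V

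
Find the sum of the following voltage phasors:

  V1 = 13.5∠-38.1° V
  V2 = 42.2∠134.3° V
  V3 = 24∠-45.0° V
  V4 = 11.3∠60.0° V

Step 1 — Convert each phasor to rectangular form:
  V1 = 13.5·(cos(-38.1°) + j·sin(-38.1°)) = 10.62 - j8.33 V
  V2 = 42.2·(cos(134.3°) + j·sin(134.3°)) = -29.47 + j30.2 V
  V3 = 24·(cos(-45.0°) + j·sin(-45.0°)) = 16.97 - j16.97 V
  V4 = 11.3·(cos(60.0°) + j·sin(60.0°)) = 5.65 + j9.786 V
Step 2 — Sum components: V_total = 3.771 + j14.69 V.
Step 3 — Convert to polar: |V_total| = 15.16 V, ∠V_total = 75.6°.

V_total = 15.16∠75.6° V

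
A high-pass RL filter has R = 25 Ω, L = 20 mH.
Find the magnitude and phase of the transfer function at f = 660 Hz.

Step 1 — Angular frequency: ω = 2π·660 = 4147 rad/s.
Step 2 — Transfer function: H(jω) = jωL/(R + jωL).
Step 3 — Numerator jωL = j·82.94; denominator R + jωL = 25 + j82.94.
Step 4 — H = 0.9167 + j0.2763.
Step 5 — Magnitude: |H| = 0.9574 (-0.4 dB); phase: φ = 16.8°.

|H| = 0.9574 (-0.4 dB), φ = 16.8°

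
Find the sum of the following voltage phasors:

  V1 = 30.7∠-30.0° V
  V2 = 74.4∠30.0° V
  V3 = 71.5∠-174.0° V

Step 1 — Convert each phasor to rectangular form:
  V1 = 30.7·(cos(-30.0°) + j·sin(-30.0°)) = 26.59 - j15.35 V
  V2 = 74.4·(cos(30.0°) + j·sin(30.0°)) = 64.43 + j37.2 V
  V3 = 71.5·(cos(-174.0°) + j·sin(-174.0°)) = -71.11 - j7.474 V
Step 2 — Sum components: V_total = 19.91 + j14.38 V.
Step 3 — Convert to polar: |V_total| = 24.56 V, ∠V_total = 35.8°.

V_total = 24.56∠35.8° V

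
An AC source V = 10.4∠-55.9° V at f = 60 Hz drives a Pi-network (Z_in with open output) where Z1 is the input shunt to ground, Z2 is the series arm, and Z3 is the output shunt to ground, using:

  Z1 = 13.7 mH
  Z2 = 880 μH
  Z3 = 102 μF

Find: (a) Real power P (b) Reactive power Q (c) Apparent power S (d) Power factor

Step 1 — Angular frequency: ω = 2π·f = 2π·60 = 377 rad/s.
Step 2 — Component impedances:
  Z1: Z = jωL = j·377·0.0137 = 0 + j5.165 Ω
  Z2: Z = jωL = j·377·0.00088 = 0 + j0.3318 Ω
  Z3: Z = 1/(jωC) = -j/(ω·C) = 0 - j26.01 Ω
Step 3 — With open output, the series arm Z2 and the output shunt Z3 appear in series to ground: Z2 + Z3 = 0 - j25.67 Ω.
Step 4 — Parallel with input shunt Z1: Z_in = Z1 || (Z2 + Z3) = 0 + j6.465 Ω = 6.465∠90.0° Ω.
Step 5 — Source phasor: V = 10.4∠-55.9° V = 5.831 - j8.612 V.
Step 6 — Current: I = V / Z = -1.332 - j0.9018 A = 1.609∠-145.9° A.
Step 7 — Complex power: S = V·I* = 0 + j16.73 VA.
Step 8 — Real power: P = Re(S) = 0 W.
Step 9 — Reactive power: Q = Im(S) = 16.73 VAR.
Step 10 — Apparent power: |S| = 16.73 VA.
Step 11 — Power factor: PF = P/|S| = 0 (lagging).

(a) P = 0 W  (b) Q = 16.73 VAR  (c) S = 16.73 VA  (d) PF = 0 (lagging)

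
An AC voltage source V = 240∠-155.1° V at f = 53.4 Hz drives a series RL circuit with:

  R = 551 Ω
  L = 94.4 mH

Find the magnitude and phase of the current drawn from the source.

Step 1 — Angular frequency: ω = 2π·f = 2π·53.4 = 335.5 rad/s.
Step 2 — Component impedances:
  R: Z = R = 551 Ω
  L: Z = jωL = j·335.5·0.0944 = 0 + j31.67 Ω
Step 3 — Series combination: Z_total = R + L = 551 + j31.67 Ω = 551.9∠3.3° Ω.
Step 4 — Source phasor: V = 240∠-155.1° V = -217.7 - j101 V.
Step 5 — Ohm's law: I = V / Z_total = (-217.7 - j101) / (551 + j31.67) = -0.4043 - j0.1602 A.
Step 6 — Convert to polar: |I| = 0.4349 A, ∠I = -158.4°.

I = 0.4349∠-158.4° A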